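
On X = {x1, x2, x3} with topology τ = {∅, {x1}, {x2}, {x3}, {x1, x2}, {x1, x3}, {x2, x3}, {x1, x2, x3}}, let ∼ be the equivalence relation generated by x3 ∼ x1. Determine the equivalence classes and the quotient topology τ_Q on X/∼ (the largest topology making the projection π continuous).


X/∼ = {[x1=x3], [x2]}; |τ_Q| = 4.

Equivalence classes: [x1=x3], [x2].
Quotient map π: X → X/∼ sends x1 ↦ [x1=x3], x2 ↦ [x2], x3 ↦ [x1=x3].
For each subset V ⊆ X/∼, compute π^{-1}(V) ⊆ X and check whether π^{-1}(V) ∈ τ. V is open in τ_Q iff π^{-1}(V) ∈ τ.
  V = {}: π^{-1}(V) = ∅ ∈ τ ✓.
  V = {[x1=x3]}: π^{-1}(V) = {x1, x3} ∈ τ ✓.
  V = {[x2]}: π^{-1}(V) = {x2} ∈ τ ✓.
  V = {[x1=x3], [x2]}: π^{-1}(V) = {x1, x2, x3} ∈ τ ✓.
Open sets in the quotient: τ_Q = {{}, {[x1=x3]}, {[x2]}, {[x1=x3], [x2]}} (4 elements).


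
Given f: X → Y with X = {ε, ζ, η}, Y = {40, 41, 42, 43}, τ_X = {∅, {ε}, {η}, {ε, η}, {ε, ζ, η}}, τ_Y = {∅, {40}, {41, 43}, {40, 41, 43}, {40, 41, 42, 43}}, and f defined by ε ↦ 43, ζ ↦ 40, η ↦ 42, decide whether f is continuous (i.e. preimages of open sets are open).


f is NOT continuous.

Compute f^{-1}(U) for each U ∈ τ_Y:
  U = ∅: f^{-1}(U) = ∅ ∈ τ_X ✓.
  U = {40}: f^{-1}(U) = {ζ} ∉ τ_X ✗.
  U = {41, 43}: f^{-1}(U) = {ε} ∈ τ_X ✓.
  U = {40, 41, 43}: f^{-1}(U) = {ε, ζ} ∉ τ_X ✗.
  U = {40, 41, 42, 43}: f^{-1}(U) = {ε, ζ, η} ∈ τ_X ✓.
Found U = {40} with f^{-1}(U) = {ζ} not in τ_X. Therefore f is NOT continuous.


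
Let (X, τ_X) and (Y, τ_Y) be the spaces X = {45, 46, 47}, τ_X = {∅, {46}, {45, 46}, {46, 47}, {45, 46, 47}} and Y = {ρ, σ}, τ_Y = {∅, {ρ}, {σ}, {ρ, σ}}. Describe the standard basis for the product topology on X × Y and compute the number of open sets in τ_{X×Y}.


Basis B = {∅ × ∅, {46} × {ρ}, {46} × {σ}, {45, 46} × {ρ}, {45, 46} × {σ}, {46} × {ρ, σ}, {46, 47} × {ρ}, {46, 47} × {σ}, {45, 46, 47} × {ρ}, {45, 46, 47} × {σ}, {45, 46} × {ρ, σ}, {46, 47} × {ρ, σ}, {45, 46, 47} × {ρ, σ}}; |τ_{X×Y}| = 25.

Enumerate products U × V with U ∈ τ_X, V ∈ τ_Y (deduplicated):
  ∅ × ∅ = {} (∅)
  {46} × {ρ} = {(46,ρ)}
  {46} × {σ} = {(46,σ)}
  {45, 46} × {ρ} = {(45,ρ), (46,ρ)}
  {45, 46} × {σ} = {(45,σ), (46,σ)}
  {46} × {ρ, σ} = {(46,ρ), (46,σ)}
  {46, 47} × {ρ} = {(46,ρ), (47,ρ)}
  {46, 47} × {σ} = {(46,σ), (47,σ)}
  {45, 46, 47} × {ρ} = {(45,ρ), (46,ρ), (47,ρ)}
  {45, 46, 47} × {σ} = {(45,σ), (46,σ), (47,σ)}
  {45, 46} × {ρ, σ} = {(45,ρ), (45,σ), (46,ρ), (46,σ)}
  {46, 47} × {ρ, σ} = {(46,ρ), (46,σ), (47,ρ), (47,σ)}
  {45, 46, 47} × {ρ, σ} = {(45,ρ), (45,σ), (46,ρ), (46,σ), (47,ρ), (47,σ)}
These 13 distinct sets form the basis B.
Close under arbitrary unions to get τ_{X×Y}; counting gives |τ_{X×Y}| = 25.


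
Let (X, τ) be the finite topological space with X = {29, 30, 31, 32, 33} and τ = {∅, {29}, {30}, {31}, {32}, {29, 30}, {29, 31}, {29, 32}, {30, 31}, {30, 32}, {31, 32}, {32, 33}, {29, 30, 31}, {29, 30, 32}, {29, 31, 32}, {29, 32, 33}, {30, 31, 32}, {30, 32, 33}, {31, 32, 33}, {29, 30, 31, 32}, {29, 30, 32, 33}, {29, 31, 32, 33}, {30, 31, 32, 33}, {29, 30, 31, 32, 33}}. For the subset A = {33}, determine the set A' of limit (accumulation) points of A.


A' = ∅

For each x ∈ X, list the open sets U ∈ τ with x ∈ U, then check whether U ∩ (A ∖ {x}) ≠ ∅ for every such U.
  x = 29: open {29} ∋ x has {29} ∩ (A ∖ {29}) = ∅, so x is NOT a limit point.
  x = 30: open {30} ∋ x has {30} ∩ (A ∖ {30}) = ∅, so x is NOT a limit point.
  x = 31: open {31} ∋ x has {31} ∩ (A ∖ {31}) = ∅, so x is NOT a limit point.
  x = 32: open {32} ∋ x has {32} ∩ (A ∖ {32}) = ∅, so x is NOT a limit point.
  x = 33: open {32, 33} ∋ x has {32, 33} ∩ (A ∖ {33}) = ∅, so x is NOT a limit point.
Collecting: A' = ∅.


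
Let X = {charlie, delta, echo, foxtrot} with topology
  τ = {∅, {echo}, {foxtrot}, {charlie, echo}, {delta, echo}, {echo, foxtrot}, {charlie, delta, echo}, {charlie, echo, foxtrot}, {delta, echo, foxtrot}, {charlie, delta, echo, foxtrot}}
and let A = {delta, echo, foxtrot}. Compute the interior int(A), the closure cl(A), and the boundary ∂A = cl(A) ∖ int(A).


int(A) = {delta, echo, foxtrot}, cl(A) = {charlie, delta, echo, foxtrot}, ∂A = {charlie}.

Closed sets in (X, τ) are complements of opens:
  closed(X, τ) = {∅, {charlie}, {delta}, {foxtrot}, {charlie, delta}, {charlie, foxtrot}, {delta, foxtrot}, {charlie, delta, echo}, {charlie, delta, foxtrot}, {charlie, delta, echo, foxtrot}}.
int(A) = ⋃ {U ∈ τ : U ⊆ A}. Opens contained in A: ∅, {echo}, {foxtrot}, {delta, echo}, {echo, foxtrot}, {delta, echo, foxtrot}.
Taking the union of these: int(A) = {delta, echo, foxtrot}.
cl(A) = ⋂ {C closed : A ⊆ C}. Closed sets containing A: {charlie, delta, echo, foxtrot}.
Intersecting these: cl(A) = {charlie, delta, echo, foxtrot}.
∂A = cl(A) ∖ int(A) = {charlie, delta, echo, foxtrot} ∖ {delta, echo, foxtrot} = {charlie}.


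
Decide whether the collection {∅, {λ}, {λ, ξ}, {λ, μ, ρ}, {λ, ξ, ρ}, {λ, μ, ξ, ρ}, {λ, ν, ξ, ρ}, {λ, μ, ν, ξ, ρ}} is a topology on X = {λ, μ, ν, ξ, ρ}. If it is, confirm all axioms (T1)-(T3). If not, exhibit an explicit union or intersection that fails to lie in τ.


τ is NOT a topology on X.

Axiom (T1): ∅ ∈ τ? Yes; X ∈ τ? Yes.
Axiom (T2/T3): check pairwise unions and intersections of members of τ.
Counterexample for (T3): {λ, μ, ρ} ∩ {λ, ξ, ρ} = {λ, ρ} ∉ τ. Therefore τ is NOT a topology.


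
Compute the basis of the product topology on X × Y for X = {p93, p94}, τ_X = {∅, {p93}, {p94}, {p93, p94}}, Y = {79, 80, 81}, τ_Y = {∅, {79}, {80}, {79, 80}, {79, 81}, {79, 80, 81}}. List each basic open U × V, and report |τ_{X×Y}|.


Basis B = {∅ × ∅, {p93} × {79}, {p93} × {80}, {p94} × {79}, {p94} × {80}, {p93} × {79, 80}, {p93} × {79, 81}, {p93, p94} × {79}, {p93, p94} × {80}, {p94} × {79, 80}, {p94} × {79, 81}, {p93} × {79, 80, 81}, {p94} × {79, 80, 81}, {p93, p94} × {79, 80}, {p93, p94} × {79, 81}, {p93, p94} × {79, 80, 81}}; |τ_{X×Y}| = 36.

Enumerate products U × V with U ∈ τ_X, V ∈ τ_Y (deduplicated):
  ∅ × ∅ = {} (∅)
  {p93} × {79} = {(p93,79)}
  {p93} × {80} = {(p93,80)}
  {p94} × {79} = {(p94,79)}
  {p94} × {80} = {(p94,80)}
  {p93} × {79, 80} = {(p93,79), (p93,80)}
  {p93} × {79, 81} = {(p93,79), (p93,81)}
  {p93, p94} × {79} = {(p93,79), (p94,79)}
  {p93, p94} × {80} = {(p93,80), (p94,80)}
  {p94} × {79, 80} = {(p94,79), (p94,80)}
  {p94} × {79, 81} = {(p94,79), (p94,81)}
  {p93} × {79, 80, 81} = {(p93,79), (p93,80), (p93,81)}
  {p94} × {79, 80, 81} = {(p94,79), (p94,80), (p94,81)}
  {p93, p94} × {79, 80} = {(p93,79), (p93,80), (p94,79), (p94,80)}
  {p93, p94} × {79, 81} = {(p93,79), (p93,81), (p94,79), (p94,81)}
  {p93, p94} × {79, 80, 81} = {(p93,79), (p93,80), (p93,81), (p94,79), (p94,80), (p94,81)}
These 16 distinct sets form the basis B.
Close under arbitrary unions to get τ_{X×Y}; counting gives |τ_{X×Y}| = 36.


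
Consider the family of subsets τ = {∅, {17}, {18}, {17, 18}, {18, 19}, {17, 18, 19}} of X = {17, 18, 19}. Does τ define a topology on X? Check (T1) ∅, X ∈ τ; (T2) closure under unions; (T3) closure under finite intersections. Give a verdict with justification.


τ IS a topology on X.

Axiom (T1): ∅ ∈ τ? Yes; X ∈ τ? Yes.
Axiom (T2/T3): check pairwise unions and intersections of members of τ.
All pairwise intersections and unions checked — each lies in τ. Therefore τ satisfies (T1), (T2), (T3): it IS a topology on X.


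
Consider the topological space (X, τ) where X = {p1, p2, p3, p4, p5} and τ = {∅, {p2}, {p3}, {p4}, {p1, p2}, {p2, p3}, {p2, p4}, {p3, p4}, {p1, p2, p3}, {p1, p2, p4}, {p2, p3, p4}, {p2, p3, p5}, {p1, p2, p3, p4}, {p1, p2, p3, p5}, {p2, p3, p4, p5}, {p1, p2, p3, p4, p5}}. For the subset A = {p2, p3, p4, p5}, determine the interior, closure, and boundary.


int(A) = {p2, p3, p4, p5}, cl(A) = {p1, p2, p3, p4, p5}, ∂A = {p1}.

Closed sets in (X, τ) are complements of opens:
  closed(X, τ) = {∅, {p1}, {p4}, {p5}, {p1, p4}, {p1, p5}, {p3, p5}, {p4, p5}, {p1, p2, p5}, {p1, p3, p5}, {p1, p4, p5}, {p3, p4, p5}, {p1, p2, p3, p5}, {p1, p2, p4, p5}, {p1, p3, p4, p5}, {p1, p2, p3, p4, p5}}.
int(A) = ⋃ {U ∈ τ : U ⊆ A}. Opens contained in A: ∅, {p2}, {p3}, {p4}, {p2, p3}, {p2, p4}, {p3, p4}, {p2, p3, p4}, {p2, p3, p5}, {p2, p3, p4, p5}.
Taking the union of these: int(A) = {p2, p3, p4, p5}.
cl(A) = ⋂ {C closed : A ⊆ C}. Closed sets containing A: {p1, p2, p3, p4, p5}.
Intersecting these: cl(A) = {p1, p2, p3, p4, p5}.
∂A = cl(A) ∖ int(A) = {p1, p2, p3, p4, p5} ∖ {p2, p3, p4, p5} = {p1}.


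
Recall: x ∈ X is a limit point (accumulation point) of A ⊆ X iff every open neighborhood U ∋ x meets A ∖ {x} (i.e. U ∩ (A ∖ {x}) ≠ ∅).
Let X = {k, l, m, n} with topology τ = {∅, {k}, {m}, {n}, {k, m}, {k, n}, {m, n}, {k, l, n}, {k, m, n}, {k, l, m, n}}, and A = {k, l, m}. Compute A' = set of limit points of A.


A' = {l}

For each x ∈ X, list the open sets U ∈ τ with x ∈ U, then check whether U ∩ (A ∖ {x}) ≠ ∅ for every such U.
  x = k: open {k} ∋ x has {k} ∩ (A ∖ {k}) = ∅, so x is NOT a limit point.
  x = l: opens ∋ x are {k, l, n}, {k, l, m, n}; each meets A ∖ {l}, so x IS a limit point.
  x = m: open {m} ∋ x has {m} ∩ (A ∖ {m}) = ∅, so x is NOT a limit point.
  x = n: open {n} ∋ x has {n} ∩ (A ∖ {n}) = ∅, so x is NOT a limit point.
Collecting: A' = {l}.


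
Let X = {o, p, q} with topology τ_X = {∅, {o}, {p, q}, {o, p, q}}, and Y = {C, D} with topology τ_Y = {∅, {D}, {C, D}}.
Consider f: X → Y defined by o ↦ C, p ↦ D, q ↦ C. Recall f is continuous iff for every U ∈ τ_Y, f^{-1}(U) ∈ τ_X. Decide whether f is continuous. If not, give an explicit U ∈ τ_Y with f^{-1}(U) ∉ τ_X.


f is NOT continuous.

Compute f^{-1}(U) for each U ∈ τ_Y:
  U = ∅: f^{-1}(U) = ∅ ∈ τ_X ✓.
  U = {D}: f^{-1}(U) = {p} ∉ τ_X ✗.
  U = {C, D}: f^{-1}(U) = {o, p, q} ∈ τ_X ✓.
Found U = {D} with f^{-1}(U) = {p} not in τ_X. Therefore f is NOT continuous.


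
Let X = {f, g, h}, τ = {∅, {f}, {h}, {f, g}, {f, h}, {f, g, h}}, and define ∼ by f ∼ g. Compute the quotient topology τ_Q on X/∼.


X/∼ = {[f=g], [h]}; |τ_Q| = 4.

Equivalence classes: [f=g], [h].
Quotient map π: X → X/∼ sends f ↦ [f=g], g ↦ [f=g], h ↦ [h].
For each subset V ⊆ X/∼, compute π^{-1}(V) ⊆ X and check whether π^{-1}(V) ∈ τ. V is open in τ_Q iff π^{-1}(V) ∈ τ.
  V = {}: π^{-1}(V) = ∅ ∈ τ ✓.
  V = {[f=g]}: π^{-1}(V) = {f, g} ∈ τ ✓.
  V = {[h]}: π^{-1}(V) = {h} ∈ τ ✓.
  V = {[f=g], [h]}: π^{-1}(V) = {f, g, h} ∈ τ ✓.
Open sets in the quotient: τ_Q = {{}, {[f=g]}, {[h]}, {[f=g], [h]}} (4 elements).


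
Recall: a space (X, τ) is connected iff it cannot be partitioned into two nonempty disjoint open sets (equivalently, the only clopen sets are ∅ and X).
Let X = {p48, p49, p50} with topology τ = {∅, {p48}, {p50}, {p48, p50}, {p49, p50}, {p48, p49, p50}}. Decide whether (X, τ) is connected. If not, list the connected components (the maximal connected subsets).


(X, τ) is disconnected; components = [{p48}, {p49, p50}].

Find clopen sets (U ∈ τ with X ∖ U ∈ τ):
  U = ∅, X ∖ U = {p48, p49, p50} — both open, so U is clopen.
  U = {p48}, X ∖ U = {p49, p50} — both open, so U is clopen.
  U = {p49, p50}, X ∖ U = {p48} — both open, so U is clopen.
  U = {p48, p49, p50}, X ∖ U = ∅ — both open, so U is clopen.
Nontrivial clopen(s) exist: e.g. {p48}. So (X, τ) is disconnected.
Compute connected components by grouping points that agree on all clopens:
  component: {p48}
  component: {p49, p50}


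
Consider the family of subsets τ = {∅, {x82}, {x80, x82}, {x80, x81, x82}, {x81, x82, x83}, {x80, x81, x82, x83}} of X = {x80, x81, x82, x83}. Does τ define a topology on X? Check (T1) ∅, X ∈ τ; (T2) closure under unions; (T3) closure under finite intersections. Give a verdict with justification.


τ is NOT a topology on X.

Axiom (T1): ∅ ∈ τ? Yes; X ∈ τ? Yes.
Axiom (T2/T3): check pairwise unions and intersections of members of τ.
Counterexample for (T3): {x80, x81, x82} ∩ {x81, x82, x83} = {x81, x82} ∉ τ. Therefore τ is NOT a topology.


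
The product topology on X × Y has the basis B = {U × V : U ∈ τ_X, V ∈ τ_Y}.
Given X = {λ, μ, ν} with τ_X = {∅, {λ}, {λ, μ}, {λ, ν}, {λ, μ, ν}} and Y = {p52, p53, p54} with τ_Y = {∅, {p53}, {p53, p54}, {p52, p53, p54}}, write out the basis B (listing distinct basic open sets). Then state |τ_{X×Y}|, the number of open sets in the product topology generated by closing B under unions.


Basis B = {∅ × ∅, {λ} × {p53}, {λ} × {p53, p54}, {λ, μ} × {p53}, {λ, ν} × {p53}, {λ} × {p52, p53, p54}, {λ, μ, ν} × {p53}, {λ, μ} × {p53, p54}, {λ, ν} × {p53, p54}, {λ, μ} × {p52, p53, p54}, {λ, ν} × {p52, p53, p54}, {λ, μ, ν} × {p53, p54}, {λ, μ, ν} × {p52, p53, p54}}; |τ_{X×Y}| = 30.

Enumerate products U × V with U ∈ τ_X, V ∈ τ_Y (deduplicated):
  ∅ × ∅ = {} (∅)
  {λ} × {p53} = {(λ,p53)}
  {λ} × {p53, p54} = {(λ,p53), (λ,p54)}
  {λ, μ} × {p53} = {(λ,p53), (μ,p53)}
  {λ, ν} × {p53} = {(λ,p53), (ν,p53)}
  {λ} × {p52, p53, p54} = {(λ,p52), (λ,p53), (λ,p54)}
  {λ, μ, ν} × {p53} = {(λ,p53), (μ,p53), (ν,p53)}
  {λ, μ} × {p53, p54} = {(λ,p53), (λ,p54), (μ,p53), (μ,p54)}
  {λ, ν} × {p53, p54} = {(λ,p53), (λ,p54), (ν,p53), (ν,p54)}
  {λ, μ} × {p52, p53, p54} = {(λ,p52), (λ,p53), (λ,p54), (μ,p52), (μ,p53), (μ,p54)}
  {λ, ν} × {p52, p53, p54} = {(λ,p52), (λ,p53), (λ,p54), (ν,p52), (ν,p53), (ν,p54)}
  {λ, μ, ν} × {p53, p54} = {(λ,p53), (λ,p54), (μ,p53), (μ,p54), (ν,p53), (ν,p54)}
  {λ, μ, ν} × {p52, p53, p54} = {(λ,p52), (λ,p53), (λ,p54), (μ,p52), (μ,p53), (μ,p54), (ν,p52), (ν,p53), (ν,p54)}
These 13 distinct sets form the basis B.
Close under arbitrary unions to get τ_{X×Y}; counting gives |τ_{X×Y}| = 30.


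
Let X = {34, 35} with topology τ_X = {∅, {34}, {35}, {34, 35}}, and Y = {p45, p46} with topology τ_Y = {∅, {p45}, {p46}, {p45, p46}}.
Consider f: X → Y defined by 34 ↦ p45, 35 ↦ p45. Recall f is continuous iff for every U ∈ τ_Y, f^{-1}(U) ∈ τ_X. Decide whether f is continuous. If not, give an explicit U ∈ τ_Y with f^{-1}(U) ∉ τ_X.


f IS continuous.

Compute f^{-1}(U) for each U ∈ τ_Y:
  U = ∅: f^{-1}(U) = ∅ ∈ τ_X ✓.
  U = {p45}: f^{-1}(U) = {34, 35} ∈ τ_X ✓.
  U = {p46}: f^{-1}(U) = ∅ ∈ τ_X ✓.
  U = {p45, p46}: f^{-1}(U) = {34, 35} ∈ τ_X ✓.
Every preimage lies in τ_X, so f IS continuous.


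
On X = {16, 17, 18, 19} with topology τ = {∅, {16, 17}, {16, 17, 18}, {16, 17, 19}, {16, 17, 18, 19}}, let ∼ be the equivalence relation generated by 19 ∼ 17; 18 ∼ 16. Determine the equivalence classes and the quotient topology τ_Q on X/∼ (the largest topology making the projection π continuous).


X/∼ = {[16=18], [17=19]}; |τ_Q| = 2.

Equivalence classes: [16=18], [17=19].
Quotient map π: X → X/∼ sends 16 ↦ [16=18], 17 ↦ [17=19], 18 ↦ [16=18], 19 ↦ [17=19].
For each subset V ⊆ X/∼, compute π^{-1}(V) ⊆ X and check whether π^{-1}(V) ∈ τ. V is open in τ_Q iff π^{-1}(V) ∈ τ.
  V = {}: π^{-1}(V) = ∅ ∈ τ ✓.
  V = {[16=18]}: π^{-1}(V) = {16, 18} ∉ τ ✗.
  V = {[17=19]}: π^{-1}(V) = {17, 19} ∉ τ ✗.
  V = {[16=18], [17=19]}: π^{-1}(V) = {16, 17, 18, 19} ∈ τ ✓.
Open sets in the quotient: τ_Q = {{}, {[16=18], [17=19]}} (2 elements).


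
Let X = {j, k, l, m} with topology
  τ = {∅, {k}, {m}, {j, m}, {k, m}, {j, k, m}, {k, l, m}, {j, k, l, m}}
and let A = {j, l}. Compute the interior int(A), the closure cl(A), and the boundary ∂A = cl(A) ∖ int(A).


int(A) = ∅, cl(A) = {j, l}, ∂A = {j, l}.

Closed sets in (X, τ) are complements of opens:
  closed(X, τ) = {∅, {j}, {l}, {j, l}, {k, l}, {j, k, l}, {j, l, m}, {j, k, l, m}}.
int(A) = ⋃ {U ∈ τ : U ⊆ A}. Opens contained in A: ∅.
Taking the union of these: int(A) = ∅.
cl(A) = ⋂ {C closed : A ⊆ C}. Closed sets containing A: {j, l}, {j, k, l}, {j, l, m}, {j, k, l, m}.
Intersecting these: cl(A) = {j, l}.
∂A = cl(A) ∖ int(A) = {j, l} ∖ ∅ = {j, l}.


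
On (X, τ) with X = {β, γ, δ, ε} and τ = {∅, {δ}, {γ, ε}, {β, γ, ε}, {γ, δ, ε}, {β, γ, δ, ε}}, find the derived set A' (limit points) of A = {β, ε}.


A' = {β, γ}

For each x ∈ X, list the open sets U ∈ τ with x ∈ U, then check whether U ∩ (A ∖ {x}) ≠ ∅ for every such U.
  x = β: opens ∋ x are {β, γ, ε}, {β, γ, δ, ε}; each meets A ∖ {β}, so x IS a limit point.
  x = γ: opens ∋ x are {γ, ε}, {β, γ, ε}, {γ, δ, ε}, {β, γ, δ, ε}; each meets A ∖ {γ}, so x IS a limit point.
  x = δ: open {δ} ∋ x has {δ} ∩ (A ∖ {δ}) = ∅, so x is NOT a limit point.
  x = ε: open {γ, ε} ∋ x has {γ, ε} ∩ (A ∖ {ε}) = ∅, so x is NOT a limit point.
Collecting: A' = {β, γ}.


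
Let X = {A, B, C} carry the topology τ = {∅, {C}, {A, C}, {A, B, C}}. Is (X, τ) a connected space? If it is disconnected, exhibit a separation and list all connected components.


(X, τ) is connected.

Find clopen sets (U ∈ τ with X ∖ U ∈ τ):
  U = ∅, X ∖ U = {A, B, C} — both open, so U is clopen.
  U = {A, B, C}, X ∖ U = ∅ — both open, so U is clopen.
Only trivial clopens (∅ and X) exist, so (X, τ) is connected.
Compute connected components by grouping points that agree on all clopens:
  component: {A, B, C}


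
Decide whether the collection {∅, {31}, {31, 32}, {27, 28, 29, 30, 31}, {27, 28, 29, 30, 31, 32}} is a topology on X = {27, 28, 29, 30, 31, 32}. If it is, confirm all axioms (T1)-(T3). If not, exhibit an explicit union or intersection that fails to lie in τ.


τ IS a topology on X.

Axiom (T1): ∅ ∈ τ? Yes; X ∈ τ? Yes.
Axiom (T2/T3): check pairwise unions and intersections of members of τ.
All pairwise intersections and unions checked — each lies in τ. Therefore τ satisfies (T1), (T2), (T3): it IS a topology on X.


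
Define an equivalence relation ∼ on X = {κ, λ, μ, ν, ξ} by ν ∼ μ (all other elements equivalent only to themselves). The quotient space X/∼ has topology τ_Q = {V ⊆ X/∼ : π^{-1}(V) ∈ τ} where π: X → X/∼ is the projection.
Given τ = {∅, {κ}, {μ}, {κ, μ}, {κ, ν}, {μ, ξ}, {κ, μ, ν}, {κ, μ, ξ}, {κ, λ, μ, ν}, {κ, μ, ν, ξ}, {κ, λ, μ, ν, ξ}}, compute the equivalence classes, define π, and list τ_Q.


X/∼ = {[κ], [λ], [μ=ν], [ξ]}; |τ_Q| = 6.

Equivalence classes: [κ], [λ], [μ=ν], [ξ].
Quotient map π: X → X/∼ sends κ ↦ [κ], λ ↦ [λ], μ ↦ [μ=ν], ν ↦ [μ=ν], ξ ↦ [ξ].
For each subset V ⊆ X/∼, compute π^{-1}(V) ⊆ X and check whether π^{-1}(V) ∈ τ. V is open in τ_Q iff π^{-1}(V) ∈ τ.
  V = {}: π^{-1}(V) = ∅ ∈ τ ✓.
  V = {[κ]}: π^{-1}(V) = {κ} ∈ τ ✓.
  V = {[λ]}: π^{-1}(V) = {λ} ∉ τ ✗.
  V = {[κ], [λ]}: π^{-1}(V) = {κ, λ} ∉ τ ✗.
  V = {[μ=ν]}: π^{-1}(V) = {μ, ν} ∉ τ ✗.
  V = {[κ], [μ=ν]}: π^{-1}(V) = {κ, μ, ν} ∈ τ ✓.
  V = {[λ], [μ=ν]}: π^{-1}(V) = {λ, μ, ν} ∉ τ ✗.
  V = {[κ], [λ], [μ=ν]}: π^{-1}(V) = {κ, λ, μ, ν} ∈ τ ✓.
  V = {[ξ]}: π^{-1}(V) = {ξ} ∉ τ ✗.
  V = {[κ], [ξ]}: π^{-1}(V) = {κ, ξ} ∉ τ ✗.
  V = {[λ], [ξ]}: π^{-1}(V) = {λ, ξ} ∉ τ ✗.
  V = {[κ], [λ], [ξ]}: π^{-1}(V) = {κ, λ, ξ} ∉ τ ✗.
  V = {[μ=ν], [ξ]}: π^{-1}(V) = {μ, ν, ξ} ∉ τ ✗.
  V = {[κ], [μ=ν], [ξ]}: π^{-1}(V) = {κ, μ, ν, ξ} ∈ τ ✓.
  V = {[λ], [μ=ν], [ξ]}: π^{-1}(V) = {λ, μ, ν, ξ} ∉ τ ✗.
  V = {[κ], [λ], [μ=ν], [ξ]}: π^{-1}(V) = {κ, λ, μ, ν, ξ} ∈ τ ✓.
Open sets in the quotient: τ_Q = {{}, {[κ]}, {[κ], [μ=ν]}, {[κ], [λ], [μ=ν]}, {[κ], [μ=ν], [ξ]}, {[κ], [λ], [μ=ν], [ξ]}} (6 elements).


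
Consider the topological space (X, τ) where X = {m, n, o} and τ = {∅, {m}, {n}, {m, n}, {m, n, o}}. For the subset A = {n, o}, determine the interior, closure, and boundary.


int(A) = {n}, cl(A) = {n, o}, ∂A = {o}.

Closed sets in (X, τ) are complements of opens:
  closed(X, τ) = {∅, {o}, {m, o}, {n, o}, {m, n, o}}.
int(A) = ⋃ {U ∈ τ : U ⊆ A}. Opens contained in A: ∅, {n}.
Taking the union of these: int(A) = {n}.
cl(A) = ⋂ {C closed : A ⊆ C}. Closed sets containing A: {n, o}, {m, n, o}.
Intersecting these: cl(A) = {n, o}.
∂A = cl(A) ∖ int(A) = {n, o} ∖ {n} = {o}.


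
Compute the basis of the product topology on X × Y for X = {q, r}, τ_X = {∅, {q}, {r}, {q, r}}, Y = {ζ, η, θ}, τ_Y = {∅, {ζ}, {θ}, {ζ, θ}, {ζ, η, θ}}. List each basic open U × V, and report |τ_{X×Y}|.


Basis B = {∅ × ∅, {q} × {ζ}, {q} × {θ}, {r} × {ζ}, {r} × {θ}, {q} × {ζ, θ}, {q, r} × {ζ}, {q, r} × {θ}, {r} × {ζ, θ}, {q} × {ζ, η, θ}, {r} × {ζ, η, θ}, {q, r} × {ζ, θ}, {q, r} × {ζ, η, θ}}; |τ_{X×Y}| = 25.

Enumerate products U × V with U ∈ τ_X, V ∈ τ_Y (deduplicated):
  ∅ × ∅ = {} (∅)
  {q} × {ζ} = {(q,ζ)}
  {q} × {θ} = {(q,θ)}
  {r} × {ζ} = {(r,ζ)}
  {r} × {θ} = {(r,θ)}
  {q} × {ζ, θ} = {(q,ζ), (q,θ)}
  {q, r} × {ζ} = {(q,ζ), (r,ζ)}
  {q, r} × {θ} = {(q,θ), (r,θ)}
  {r} × {ζ, θ} = {(r,ζ), (r,θ)}
  {q} × {ζ, η, θ} = {(q,ζ), (q,η), (q,θ)}
  {r} × {ζ, η, θ} = {(r,ζ), (r,η), (r,θ)}
  {q, r} × {ζ, θ} = {(q,ζ), (q,θ), (r,ζ), (r,θ)}
  {q, r} × {ζ, η, θ} = {(q,ζ), (q,η), (q,θ), (r,ζ), (r,η), (r,θ)}
These 13 distinct sets form the basis B.
Close under arbitrary unions to get τ_{X×Y}; counting gives |τ_{X×Y}| = 25.


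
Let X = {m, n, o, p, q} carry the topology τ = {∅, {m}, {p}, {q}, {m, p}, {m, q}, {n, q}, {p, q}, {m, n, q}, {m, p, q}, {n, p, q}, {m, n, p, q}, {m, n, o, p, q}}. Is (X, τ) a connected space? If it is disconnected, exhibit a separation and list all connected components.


(X, τ) is connected.

Find clopen sets (U ∈ τ with X ∖ U ∈ τ):
  U = ∅, X ∖ U = {m, n, o, p, q} — both open, so U is clopen.
  U = {m, n, o, p, q}, X ∖ U = ∅ — both open, so U is clopen.
Only trivial clopens (∅ and X) exist, so (X, τ) is connected.
Compute connected components by grouping points that agree on all clopens:
  component: {m, n, o, p, q}


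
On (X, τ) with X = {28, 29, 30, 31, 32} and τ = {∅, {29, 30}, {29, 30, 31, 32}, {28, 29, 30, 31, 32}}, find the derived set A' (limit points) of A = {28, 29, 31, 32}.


A' = {28, 30, 31, 32}

For each x ∈ X, list the open sets U ∈ τ with x ∈ U, then check whether U ∩ (A ∖ {x}) ≠ ∅ for every such U.
  x = 28: opens ∋ x are {28, 29, 30, 31, 32}; each meets A ∖ {28}, so x IS a limit point.
  x = 29: open {29, 30} ∋ x has {29, 30} ∩ (A ∖ {29}) = ∅, so x is NOT a limit point.
  x = 30: opens ∋ x are {29, 30}, {29, 30, 31, 32}, {28, 29, 30, 31, 32}; each meets A ∖ {30}, so x IS a limit point.
  x = 31: opens ∋ x are {29, 30, 31, 32}, {28, 29, 30, 31, 32}; each meets A ∖ {31}, so x IS a limit point.
  x = 32: opens ∋ x are {29, 30, 31, 32}, {28, 29, 30, 31, 32}; each meets A ∖ {32}, so x IS a limit point.
Collecting: A' = {28, 30, 31, 32}.


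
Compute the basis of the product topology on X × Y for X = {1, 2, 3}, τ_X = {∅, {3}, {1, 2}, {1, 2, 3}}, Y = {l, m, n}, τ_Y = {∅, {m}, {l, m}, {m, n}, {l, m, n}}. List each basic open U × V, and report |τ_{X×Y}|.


Basis B = {∅ × ∅, {3} × {m}, {1, 2} × {m}, {3} × {l, m}, {3} × {m, n}, {1, 2, 3} × {m}, {3} × {l, m, n}, {1, 2} × {l, m}, {1, 2} × {m, n}, {1, 2} × {l, m, n}, {1, 2, 3} × {l, m}, {1, 2, 3} × {m, n}, {1, 2, 3} × {l, m, n}}; |τ_{X×Y}| = 25.

Enumerate products U × V with U ∈ τ_X, V ∈ τ_Y (deduplicated):
  ∅ × ∅ = {} (∅)
  {3} × {m} = {(3,m)}
  {1, 2} × {m} = {(1,m), (2,m)}
  {3} × {l, m} = {(3,l), (3,m)}
  {3} × {m, n} = {(3,m), (3,n)}
  {1, 2, 3} × {m} = {(1,m), (2,m), (3,m)}
  {3} × {l, m, n} = {(3,l), (3,m), (3,n)}
  {1, 2} × {l, m} = {(1,l), (1,m), (2,l), (2,m)}
  {1, 2} × {m, n} = {(1,m), (1,n), (2,m), (2,n)}
  {1, 2} × {l, m, n} = {(1,l), (1,m), (1,n), (2,l), (2,m), (2,n)}
  {1, 2, 3} × {l, m} = {(1,l), (1,m), (2,l), (2,m), (3,l), (3,m)}
  {1, 2, 3} × {m, n} = {(1,m), (1,n), (2,m), (2,n), (3,m), (3,n)}
  {1, 2, 3} × {l, m, n} = {(1,l), (1,m), (1,n), (2,l), (2,m), (2,n), (3,l), (3,m), (3,n)}
These 13 distinct sets form the basis B.
Close under arbitrary unions to get τ_{X×Y}; counting gives |τ_{X×Y}| = 25.


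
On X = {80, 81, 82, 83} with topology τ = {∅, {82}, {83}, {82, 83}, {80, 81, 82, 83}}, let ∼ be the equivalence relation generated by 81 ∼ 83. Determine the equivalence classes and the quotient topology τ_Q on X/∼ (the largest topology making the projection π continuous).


X/∼ = {[80], [81=83], [82]}; |τ_Q| = 3.

Equivalence classes: [80], [81=83], [82].
Quotient map π: X → X/∼ sends 80 ↦ [80], 81 ↦ [81=83], 82 ↦ [82], 83 ↦ [81=83].
For each subset V ⊆ X/∼, compute π^{-1}(V) ⊆ X and check whether π^{-1}(V) ∈ τ. V is open in τ_Q iff π^{-1}(V) ∈ τ.
  V = {}: π^{-1}(V) = ∅ ∈ τ ✓.
  V = {[80]}: π^{-1}(V) = {80} ∉ τ ✗.
  V = {[81=83]}: π^{-1}(V) = {81, 83} ∉ τ ✗.
  V = {[80], [81=83]}: π^{-1}(V) = {80, 81, 83} ∉ τ ✗.
  V = {[82]}: π^{-1}(V) = {82} ∈ τ ✓.
  V = {[80], [82]}: π^{-1}(V) = {80, 82} ∉ τ ✗.
  V = {[81=83], [82]}: π^{-1}(V) = {81, 82, 83} ∉ τ ✗.
  V = {[80], [81=83], [82]}: π^{-1}(V) = {80, 81, 82, 83} ∈ τ ✓.
Open sets in the quotient: τ_Q = {{}, {[82]}, {[80], [81=83], [82]}} (3 elements).


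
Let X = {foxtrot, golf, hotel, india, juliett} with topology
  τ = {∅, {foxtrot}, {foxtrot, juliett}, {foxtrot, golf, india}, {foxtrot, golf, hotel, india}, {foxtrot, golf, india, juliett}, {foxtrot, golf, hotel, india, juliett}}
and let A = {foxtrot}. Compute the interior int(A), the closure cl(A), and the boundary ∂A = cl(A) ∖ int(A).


int(A) = {foxtrot}, cl(A) = {foxtrot, golf, hotel, india, juliett}, ∂A = {golf, hotel, india, juliett}.

Closed sets in (X, τ) are complements of opens:
  closed(X, τ) = {∅, {hotel}, {juliett}, {hotel, juliett}, {golf, hotel, india}, {golf, hotel, india, juliett}, {foxtrot, golf, hotel, india, juliett}}.
int(A) = ⋃ {U ∈ τ : U ⊆ A}. Opens contained in A: ∅, {foxtrot}.
Taking the union of these: int(A) = {foxtrot}.
cl(A) = ⋂ {C closed : A ⊆ C}. Closed sets containing A: {foxtrot, golf, hotel, india, juliett}.
Intersecting these: cl(A) = {foxtrot, golf, hotel, india, juliett}.
∂A = cl(A) ∖ int(A) = {foxtrot, golf, hotel, india, juliett} ∖ {foxtrot} = {golf, hotel, india, juliett}.


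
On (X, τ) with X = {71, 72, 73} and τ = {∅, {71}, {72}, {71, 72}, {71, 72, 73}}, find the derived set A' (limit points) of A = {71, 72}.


A' = {73}

For each x ∈ X, list the open sets U ∈ τ with x ∈ U, then check whether U ∩ (A ∖ {x}) ≠ ∅ for every such U.
  x = 71: open {71} ∋ x has {71} ∩ (A ∖ {71}) = ∅, so x is NOT a limit point.
  x = 72: open {72} ∋ x has {72} ∩ (A ∖ {72}) = ∅, so x is NOT a limit point.
  x = 73: opens ∋ x are {71, 72, 73}; each meets A ∖ {73}, so x IS a limit point.
Collecting: A' = {73}.


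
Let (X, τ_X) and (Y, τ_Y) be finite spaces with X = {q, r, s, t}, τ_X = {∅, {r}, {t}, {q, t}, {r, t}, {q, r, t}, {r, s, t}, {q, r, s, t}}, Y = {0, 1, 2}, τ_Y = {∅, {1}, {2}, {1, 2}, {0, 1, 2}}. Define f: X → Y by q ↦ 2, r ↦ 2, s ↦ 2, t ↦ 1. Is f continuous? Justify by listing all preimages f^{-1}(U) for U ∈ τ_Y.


f is NOT continuous.

Compute f^{-1}(U) for each U ∈ τ_Y:
  U = ∅: f^{-1}(U) = ∅ ∈ τ_X ✓.
  U = {1}: f^{-1}(U) = {t} ∈ τ_X ✓.
  U = {2}: f^{-1}(U) = {q, r, s} ∉ τ_X ✗.
  U = {1, 2}: f^{-1}(U) = {q, r, s, t} ∈ τ_X ✓.
  U = {0, 1, 2}: f^{-1}(U) = {q, r, s, t} ∈ τ_X ✓.
Found U = {2} with f^{-1}(U) = {q, r, s} not in τ_X. Therefore f is NOT continuous.


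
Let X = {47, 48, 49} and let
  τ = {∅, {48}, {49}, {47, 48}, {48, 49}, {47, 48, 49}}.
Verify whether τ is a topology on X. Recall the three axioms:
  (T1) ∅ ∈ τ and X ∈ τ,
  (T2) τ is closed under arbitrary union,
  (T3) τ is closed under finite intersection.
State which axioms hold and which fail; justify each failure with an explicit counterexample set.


τ IS a topology on X.

Axiom (T1): ∅ ∈ τ? Yes; X ∈ τ? Yes.
Axiom (T2/T3): check pairwise unions and intersections of members of τ.
All pairwise intersections and unions checked — each lies in τ. Therefore τ satisfies (T1), (T2), (T3): it IS a topology on X.


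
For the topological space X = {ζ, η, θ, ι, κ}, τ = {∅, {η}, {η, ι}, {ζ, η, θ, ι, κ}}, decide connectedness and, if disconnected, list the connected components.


(X, τ) is connected.

Find clopen sets (U ∈ τ with X ∖ U ∈ τ):
  U = ∅, X ∖ U = {ζ, η, θ, ι, κ} — both open, so U is clopen.
  U = {ζ, η, θ, ι, κ}, X ∖ U = ∅ — both open, so U is clopen.
Only trivial clopens (∅ and X) exist, so (X, τ) is connected.
Compute connected components by grouping points that agree on all clopens:
  component: {ζ, η, θ, ι, κ}


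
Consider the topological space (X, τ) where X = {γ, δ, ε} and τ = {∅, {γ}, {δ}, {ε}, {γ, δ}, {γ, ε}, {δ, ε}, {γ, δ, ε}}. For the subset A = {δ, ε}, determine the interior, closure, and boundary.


int(A) = {δ, ε}, cl(A) = {δ, ε}, ∂A = ∅.

Closed sets in (X, τ) are complements of opens:
  closed(X, τ) = {∅, {γ}, {δ}, {ε}, {γ, δ}, {γ, ε}, {δ, ε}, {γ, δ, ε}}.
int(A) = ⋃ {U ∈ τ : U ⊆ A}. Opens contained in A: ∅, {δ}, {ε}, {δ, ε}.
Taking the union of these: int(A) = {δ, ε}.
cl(A) = ⋂ {C closed : A ⊆ C}. Closed sets containing A: {δ, ε}, {γ, δ, ε}.
Intersecting these: cl(A) = {δ, ε}.
∂A = cl(A) ∖ int(A) = {δ, ε} ∖ {δ, ε} = ∅.


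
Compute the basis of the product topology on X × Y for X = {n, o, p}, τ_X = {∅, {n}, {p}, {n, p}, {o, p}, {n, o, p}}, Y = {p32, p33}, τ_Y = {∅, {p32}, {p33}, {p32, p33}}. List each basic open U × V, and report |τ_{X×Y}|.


Basis B = {∅ × ∅, {n} × {p32}, {n} × {p33}, {p} × {p32}, {p} × {p33}, {n} × {p32, p33}, {n, p} × {p32}, {n, p} × {p33}, {o, p} × {p32}, {o, p} × {p33}, {p} × {p32, p33}, {n, o, p} × {p32}, {n, o, p} × {p33}, {n, p} × {p32, p33}, {o, p} × {p32, p33}, {n, o, p} × {p32, p33}}; |τ_{X×Y}| = 36.

Enumerate products U × V with U ∈ τ_X, V ∈ τ_Y (deduplicated):
  ∅ × ∅ = {} (∅)
  {n} × {p32} = {(n,p32)}
  {n} × {p33} = {(n,p33)}
  {p} × {p32} = {(p,p32)}
  {p} × {p33} = {(p,p33)}
  {n} × {p32, p33} = {(n,p32), (n,p33)}
  {n, p} × {p32} = {(n,p32), (p,p32)}
  {n, p} × {p33} = {(n,p33), (p,p33)}
  {o, p} × {p32} = {(o,p32), (p,p32)}
  {o, p} × {p33} = {(o,p33), (p,p33)}
  {p} × {p32, p33} = {(p,p32), (p,p33)}
  {n, o, p} × {p32} = {(n,p32), (o,p32), (p,p32)}
  {n, o, p} × {p33} = {(n,p33), (o,p33), (p,p33)}
  {n, p} × {p32, p33} = {(n,p32), (n,p33), (p,p32), (p,p33)}
  {o, p} × {p32, p33} = {(o,p32), (o,p33), (p,p32), (p,p33)}
  {n, o, p} × {p32, p33} = {(n,p32), (n,p33), (o,p32), (o,p33), (p,p32), (p,p33)}
These 16 distinct sets form the basis B.
Close under arbitrary unions to get τ_{X×Y}; counting gives |τ_{X×Y}| = 36.


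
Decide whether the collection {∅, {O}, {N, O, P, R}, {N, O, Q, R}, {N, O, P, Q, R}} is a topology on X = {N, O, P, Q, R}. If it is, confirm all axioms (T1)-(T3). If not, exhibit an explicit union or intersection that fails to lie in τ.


τ is NOT a topology on X.

Axiom (T1): ∅ ∈ τ? Yes; X ∈ τ? Yes.
Axiom (T2/T3): check pairwise unions and intersections of members of τ.
Counterexample for (T3): {N, O, P, R} ∩ {N, O, Q, R} = {N, O, R} ∉ τ. Therefore τ is NOT a topology.


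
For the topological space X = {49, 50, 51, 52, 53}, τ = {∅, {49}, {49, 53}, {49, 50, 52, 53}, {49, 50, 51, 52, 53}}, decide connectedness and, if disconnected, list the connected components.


(X, τ) is connected.

Find clopen sets (U ∈ τ with X ∖ U ∈ τ):
  U = ∅, X ∖ U = {49, 50, 51, 52, 53} — both open, so U is clopen.
  U = {49, 50, 51, 52, 53}, X ∖ U = ∅ — both open, so U is clopen.
Only trivial clopens (∅ and X) exist, so (X, τ) is connected.
Compute connected components by grouping points that agree on all clopens:
  component: {49, 50, 51, 52, 53}


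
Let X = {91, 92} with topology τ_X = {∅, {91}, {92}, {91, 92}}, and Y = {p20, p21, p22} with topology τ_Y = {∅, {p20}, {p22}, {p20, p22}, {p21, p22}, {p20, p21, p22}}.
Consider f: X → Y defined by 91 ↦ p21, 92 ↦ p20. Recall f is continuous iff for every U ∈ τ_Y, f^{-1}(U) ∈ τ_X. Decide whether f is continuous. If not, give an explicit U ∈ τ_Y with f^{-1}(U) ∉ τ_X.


f IS continuous.

Compute f^{-1}(U) for each U ∈ τ_Y:
  U = ∅: f^{-1}(U) = ∅ ∈ τ_X ✓.
  U = {p20}: f^{-1}(U) = {92} ∈ τ_X ✓.
  U = {p22}: f^{-1}(U) = ∅ ∈ τ_X ✓.
  U = {p20, p22}: f^{-1}(U) = {92} ∈ τ_X ✓.
  U = {p21, p22}: f^{-1}(U) = {91} ∈ τ_X ✓.
  U = {p20, p21, p22}: f^{-1}(U) = {91, 92} ∈ τ_X ✓.
Every preimage lies in τ_X, so f IS continuous.


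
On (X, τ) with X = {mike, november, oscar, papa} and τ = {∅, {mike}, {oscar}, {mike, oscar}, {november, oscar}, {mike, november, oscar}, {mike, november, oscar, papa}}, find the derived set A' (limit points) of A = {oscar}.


A' = {november, papa}

For each x ∈ X, list the open sets U ∈ τ with x ∈ U, then check whether U ∩ (A ∖ {x}) ≠ ∅ for every such U.
  x = mike: open {mike} ∋ x has {mike} ∩ (A ∖ {mike}) = ∅, so x is NOT a limit point.
  x = november: opens ∋ x are {november, oscar}, {mike, november, oscar}, {mike, november, oscar, papa}; each meets A ∖ {november}, so x IS a limit point.
  x = oscar: open {oscar} ∋ x has {oscar} ∩ (A ∖ {oscar}) = ∅, so x is NOT a limit point.
  x = papa: opens ∋ x are {mike, november, oscar, papa}; each meets A ∖ {papa}, so x IS a limit point.
Collecting: A' = {november, papa}.


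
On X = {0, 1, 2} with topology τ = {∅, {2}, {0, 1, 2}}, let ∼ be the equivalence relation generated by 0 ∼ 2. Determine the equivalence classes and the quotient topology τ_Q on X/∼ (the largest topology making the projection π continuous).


X/∼ = {[0=2], [1]}; |τ_Q| = 2.

Equivalence classes: [0=2], [1].
Quotient map π: X → X/∼ sends 0 ↦ [0=2], 1 ↦ [1], 2 ↦ [0=2].
For each subset V ⊆ X/∼, compute π^{-1}(V) ⊆ X and check whether π^{-1}(V) ∈ τ. V is open in τ_Q iff π^{-1}(V) ∈ τ.
  V = {}: π^{-1}(V) = ∅ ∈ τ ✓.
  V = {[0=2]}: π^{-1}(V) = {0, 2} ∉ τ ✗.
  V = {[1]}: π^{-1}(V) = {1} ∉ τ ✗.
  V = {[0=2], [1]}: π^{-1}(V) = {0, 1, 2} ∈ τ ✓.
Open sets in the quotient: τ_Q = {{}, {[0=2], [1]}} (2 elements).


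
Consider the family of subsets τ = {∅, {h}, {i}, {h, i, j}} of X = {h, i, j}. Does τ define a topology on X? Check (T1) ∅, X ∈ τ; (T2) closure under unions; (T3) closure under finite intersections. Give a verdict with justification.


τ is NOT a topology on X.

Axiom (T1): ∅ ∈ τ? Yes; X ∈ τ? Yes.
Axiom (T2/T3): check pairwise unions and intersections of members of τ.
Counterexample for (T2): {h} ∪ {i} = {h, i} ∉ τ. Therefore τ is NOT a topology.


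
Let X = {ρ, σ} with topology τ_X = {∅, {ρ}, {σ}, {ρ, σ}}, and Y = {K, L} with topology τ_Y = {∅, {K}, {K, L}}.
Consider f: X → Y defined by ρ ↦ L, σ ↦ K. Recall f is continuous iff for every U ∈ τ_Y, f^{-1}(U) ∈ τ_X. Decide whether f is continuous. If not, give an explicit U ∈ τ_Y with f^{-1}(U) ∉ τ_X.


f IS continuous.

Compute f^{-1}(U) for each U ∈ τ_Y:
  U = ∅: f^{-1}(U) = ∅ ∈ τ_X ✓.
  U = {K}: f^{-1}(U) = {σ} ∈ τ_X ✓.
  U = {K, L}: f^{-1}(U) = {ρ, σ} ∈ τ_X ✓.
Every preimage lies in τ_X, so f IS continuous.


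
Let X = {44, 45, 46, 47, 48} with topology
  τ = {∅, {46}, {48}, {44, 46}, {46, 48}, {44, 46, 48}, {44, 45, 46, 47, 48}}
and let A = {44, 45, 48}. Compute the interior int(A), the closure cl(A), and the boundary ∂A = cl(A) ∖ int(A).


int(A) = {48}, cl(A) = {44, 45, 47, 48}, ∂A = {44, 45, 47}.

Closed sets in (X, τ) are complements of opens:
  closed(X, τ) = {∅, {45, 47}, {44, 45, 47}, {45, 47, 48}, {44, 45, 46, 47}, {44, 45, 47, 48}, {44, 45, 46, 47, 48}}.
int(A) = ⋃ {U ∈ τ : U ⊆ A}. Opens contained in A: ∅, {48}.
Taking the union of these: int(A) = {48}.
cl(A) = ⋂ {C closed : A ⊆ C}. Closed sets containing A: {44, 45, 47, 48}, {44, 45, 46, 47, 48}.
Intersecting these: cl(A) = {44, 45, 47, 48}.
∂A = cl(A) ∖ int(A) = {44, 45, 47, 48} ∖ {48} = {44, 45, 47}.


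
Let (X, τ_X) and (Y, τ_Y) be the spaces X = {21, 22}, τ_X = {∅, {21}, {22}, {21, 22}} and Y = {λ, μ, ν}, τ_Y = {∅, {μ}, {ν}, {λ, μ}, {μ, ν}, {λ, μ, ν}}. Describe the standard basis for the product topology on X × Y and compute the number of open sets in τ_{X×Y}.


Basis B = {∅ × ∅, {21} × {μ}, {21} × {ν}, {22} × {μ}, {22} × {ν}, {21} × {λ, μ}, {21} × {μ, ν}, {21, 22} × {μ}, {21, 22} × {ν}, {22} × {λ, μ}, {22} × {μ, ν}, {21} × {λ, μ, ν}, {22} × {λ, μ, ν}, {21, 22} × {λ, μ}, {21, 22} × {μ, ν}, {21, 22} × {λ, μ, ν}}; |τ_{X×Y}| = 36.

Enumerate products U × V with U ∈ τ_X, V ∈ τ_Y (deduplicated):
  ∅ × ∅ = {} (∅)
  {21} × {μ} = {(21,μ)}
  {21} × {ν} = {(21,ν)}
  {22} × {μ} = {(22,μ)}
  {22} × {ν} = {(22,ν)}
  {21} × {λ, μ} = {(21,λ), (21,μ)}
  {21} × {μ, ν} = {(21,μ), (21,ν)}
  {21, 22} × {μ} = {(21,μ), (22,μ)}
  {21, 22} × {ν} = {(21,ν), (22,ν)}
  {22} × {λ, μ} = {(22,λ), (22,μ)}
  {22} × {μ, ν} = {(22,μ), (22,ν)}
  {21} × {λ, μ, ν} = {(21,λ), (21,μ), (21,ν)}
  {22} × {λ, μ, ν} = {(22,λ), (22,μ), (22,ν)}
  {21, 22} × {λ, μ} = {(21,λ), (21,μ), (22,λ), (22,μ)}
  {21, 22} × {μ, ν} = {(21,μ), (21,ν), (22,μ), (22,ν)}
  {21, 22} × {λ, μ, ν} = {(21,λ), (21,μ), (21,ν), (22,λ), (22,μ), (22,ν)}
These 16 distinct sets form the basis B.
Close under arbitrary unions to get τ_{X×Y}; counting gives |τ_{X×Y}| = 36.


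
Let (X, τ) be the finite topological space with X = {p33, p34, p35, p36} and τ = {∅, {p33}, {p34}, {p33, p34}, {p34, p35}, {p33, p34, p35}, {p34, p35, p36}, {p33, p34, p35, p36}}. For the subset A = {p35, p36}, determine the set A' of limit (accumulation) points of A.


A' = {p36}

For each x ∈ X, list the open sets U ∈ τ with x ∈ U, then check whether U ∩ (A ∖ {x}) ≠ ∅ for every such U.
  x = p33: open {p33} ∋ x has {p33} ∩ (A ∖ {p33}) = ∅, so x is NOT a limit point.
  x = p34: open {p34} ∋ x has {p34} ∩ (A ∖ {p34}) = ∅, so x is NOT a limit point.
  x = p35: open {p34, p35} ∋ x has {p34, p35} ∩ (A ∖ {p35}) = ∅, so x is NOT a limit point.
  x = p36: opens ∋ x are {p34, p35, p36}, {p33, p34, p35, p36}; each meets A ∖ {p36}, so x IS a limit point.
Collecting: A' = {p36}.


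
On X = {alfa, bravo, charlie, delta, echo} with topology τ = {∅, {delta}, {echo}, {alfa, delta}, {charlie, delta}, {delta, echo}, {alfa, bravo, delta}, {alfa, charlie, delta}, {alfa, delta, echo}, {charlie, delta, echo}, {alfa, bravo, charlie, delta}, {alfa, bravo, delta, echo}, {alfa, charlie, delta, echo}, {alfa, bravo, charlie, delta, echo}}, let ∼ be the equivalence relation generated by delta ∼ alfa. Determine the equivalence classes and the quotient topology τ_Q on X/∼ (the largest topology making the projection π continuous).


X/∼ = {[alfa=delta], [bravo], [charlie], [echo]}; |τ_Q| = 10.

Equivalence classes: [alfa=delta], [bravo], [charlie], [echo].
Quotient map π: X → X/∼ sends alfa ↦ [alfa=delta], bravo ↦ [bravo], charlie ↦ [charlie], delta ↦ [alfa=delta], echo ↦ [echo].
For each subset V ⊆ X/∼, compute π^{-1}(V) ⊆ X and check whether π^{-1}(V) ∈ τ. V is open in τ_Q iff π^{-1}(V) ∈ τ.
  V = {}: π^{-1}(V) = ∅ ∈ τ ✓.
  V = {[alfa=delta]}: π^{-1}(V) = {alfa, delta} ∈ τ ✓.
  V = {[bravo]}: π^{-1}(V) = {bravo} ∉ τ ✗.
  V = {[alfa=delta], [bravo]}: π^{-1}(V) = {alfa, bravo, delta} ∈ τ ✓.
  V = {[charlie]}: π^{-1}(V) = {charlie} ∉ τ ✗.
  V = {[alfa=delta], [charlie]}: π^{-1}(V) = {alfa, charlie, delta} ∈ τ ✓.
  V = {[bravo], [charlie]}: π^{-1}(V) = {bravo, charlie} ∉ τ ✗.
  V = {[alfa=delta], [bravo], [charlie]}: π^{-1}(V) = {alfa, bravo, charlie, delta} ∈ τ ✓.
  V = {[echo]}: π^{-1}(V) = {echo} ∈ τ ✓.
  V = {[alfa=delta], [echo]}: π^{-1}(V) = {alfa, delta, echo} ∈ τ ✓.
  V = {[bravo], [echo]}: π^{-1}(V) = {bravo, echo} ∉ τ ✗.
  V = {[alfa=delta], [bravo], [echo]}: π^{-1}(V) = {alfa, bravo, delta, echo} ∈ τ ✓.
  V = {[charlie], [echo]}: π^{-1}(V) = {charlie, echo} ∉ τ ✗.
  V = {[alfa=delta], [charlie], [echo]}: π^{-1}(V) = {alfa, charlie, delta, echo} ∈ τ ✓.
  V = {[bravo], [charlie], [echo]}: π^{-1}(V) = {bravo, charlie, echo} ∉ τ ✗.
  V = {[alfa=delta], [bravo], [charlie], [echo]}: π^{-1}(V) = {alfa, bravo, charlie, delta, echo} ∈ τ ✓.
Open sets in the quotient: τ_Q = {{}, {[alfa=delta]}, {[alfa=delta], [bravo]}, {[alfa=delta], [charlie]}, {[alfa=delta], [bravo], [charlie]}, {[echo]}, {[alfa=delta], [echo]}, {[alfa=delta], [bravo], [echo]}, {[alfa=delta], [charlie], [echo]}, {[alfa=delta], [bravo], [charlie], [echo]}} (10 elements).
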